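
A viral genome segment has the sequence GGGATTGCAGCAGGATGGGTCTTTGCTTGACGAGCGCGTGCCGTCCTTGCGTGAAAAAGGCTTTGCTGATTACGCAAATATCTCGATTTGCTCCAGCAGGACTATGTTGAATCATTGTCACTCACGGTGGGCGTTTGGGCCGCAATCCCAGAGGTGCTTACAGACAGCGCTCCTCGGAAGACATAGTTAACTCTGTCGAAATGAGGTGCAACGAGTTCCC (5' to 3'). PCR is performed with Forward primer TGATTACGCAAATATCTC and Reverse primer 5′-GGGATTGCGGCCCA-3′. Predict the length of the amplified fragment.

Scanning the template, TGATTACGCAAATATCTC occurs at positions 67–84; this primer anneals to the bottom strand there with its 3' end pointing downstream.
Taking the reverse complement of GGGATTGCGGCCCA gives TGGGCCGCAATCCC, found at positions 136–149 on the template; the primer anneals here to the top strand with its 3' end pointing upstream.
Product length = (reverse-primer end) − (forward-primer start) + 1 = 149 − 67 + 1 = 83 bp.

83 bp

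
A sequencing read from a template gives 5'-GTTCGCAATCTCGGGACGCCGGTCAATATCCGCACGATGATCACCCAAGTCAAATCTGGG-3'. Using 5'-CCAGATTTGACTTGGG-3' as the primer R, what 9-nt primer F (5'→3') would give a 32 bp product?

5'-ATCCGCACG-3'

The reverse primer's reverse complement CCCAAGTCAAATCTGG matches the template at positions 44–59, so the product ends at position 59.
A 32 bp product then starts at position 59 − 32 + 1 = 28.
The forward primer is identical to the top strand there: ATCCGCACG.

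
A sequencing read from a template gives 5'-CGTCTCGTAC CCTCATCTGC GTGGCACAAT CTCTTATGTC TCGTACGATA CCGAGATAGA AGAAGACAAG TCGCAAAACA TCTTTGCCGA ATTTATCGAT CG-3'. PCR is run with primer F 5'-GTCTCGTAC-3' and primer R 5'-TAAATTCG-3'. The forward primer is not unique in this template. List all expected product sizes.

94 bp, 58 bp

The forward primer GTCTCGTAC matches the top strand at positions 2–10, 38–46.
The reverse primer's reverse complement is CGAATTTA, matching at positions 88–95.
Each forward site pairs with the reverse site to give a product ending at position 95: sizes 94, 58 bp.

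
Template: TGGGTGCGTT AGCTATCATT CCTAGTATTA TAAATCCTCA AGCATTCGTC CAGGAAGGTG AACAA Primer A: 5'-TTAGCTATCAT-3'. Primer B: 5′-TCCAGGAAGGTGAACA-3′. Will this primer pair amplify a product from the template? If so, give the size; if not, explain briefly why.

Primer A (TTAGCTATCAT) matches the top strand at positions 9–19 (3' end points downstream).
Primer B (TCCAGGAAGGTGAACA) also matches the top strand directly, at positions 49–64 — its reverse complement TGTTCACCTTCCTGGA is not present.
Both primers anneal to the bottom strand with 3' ends pointing the same way, so neither can prime synthesis back toward the other.

No product — both primers anneal to the same strand and extend in the same direction.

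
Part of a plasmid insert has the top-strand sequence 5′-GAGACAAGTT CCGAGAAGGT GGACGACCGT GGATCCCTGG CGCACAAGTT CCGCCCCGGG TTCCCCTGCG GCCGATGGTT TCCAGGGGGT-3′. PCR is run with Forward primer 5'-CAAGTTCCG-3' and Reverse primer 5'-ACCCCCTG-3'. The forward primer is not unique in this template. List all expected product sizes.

86 bp, 46 bp

The forward primer CAAGTTCCG matches the top strand at positions 5–13, 45–53.
The reverse primer's reverse complement is CAGGGGGT, matching at positions 83–90.
Each forward site pairs with the reverse site to give a product ending at position 90: sizes 86, 46 bp.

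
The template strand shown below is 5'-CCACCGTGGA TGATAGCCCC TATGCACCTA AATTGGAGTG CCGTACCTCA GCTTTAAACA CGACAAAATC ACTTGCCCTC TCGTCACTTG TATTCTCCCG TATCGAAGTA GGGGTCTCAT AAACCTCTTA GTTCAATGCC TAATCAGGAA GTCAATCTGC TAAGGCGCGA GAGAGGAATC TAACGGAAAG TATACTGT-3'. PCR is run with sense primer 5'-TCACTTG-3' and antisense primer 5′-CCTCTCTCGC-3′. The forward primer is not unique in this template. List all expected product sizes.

108 bp, 93 bp

The forward primer TCACTTG matches the top strand at positions 69–75, 84–90.
The reverse primer's reverse complement is GCGAGAGAGG, matching at positions 167–176.
Each forward site pairs with the reverse site to give a product ending at position 176: sizes 108, 93 bp.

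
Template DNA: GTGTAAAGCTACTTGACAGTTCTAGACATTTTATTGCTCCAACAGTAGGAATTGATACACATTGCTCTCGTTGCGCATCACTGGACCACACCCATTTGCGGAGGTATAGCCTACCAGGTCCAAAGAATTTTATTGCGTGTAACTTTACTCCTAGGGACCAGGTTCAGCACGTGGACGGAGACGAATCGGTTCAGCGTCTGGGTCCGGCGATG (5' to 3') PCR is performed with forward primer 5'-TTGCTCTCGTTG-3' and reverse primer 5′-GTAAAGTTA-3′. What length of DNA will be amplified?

87 bp

Scanning the template, TTGCTCTCGTTG occurs at positions 62–73; this primer anneals to the bottom strand there with its 3' end pointing downstream.
Taking the reverse complement of GTAAAGTTA gives TAACTTTAC, found at positions 140–148 on the template; the primer anneals here to the top strand with its 3' end pointing upstream.
The product runs from position 62 to position 148, so its length is 148 − 62 + 1 = 87 bp.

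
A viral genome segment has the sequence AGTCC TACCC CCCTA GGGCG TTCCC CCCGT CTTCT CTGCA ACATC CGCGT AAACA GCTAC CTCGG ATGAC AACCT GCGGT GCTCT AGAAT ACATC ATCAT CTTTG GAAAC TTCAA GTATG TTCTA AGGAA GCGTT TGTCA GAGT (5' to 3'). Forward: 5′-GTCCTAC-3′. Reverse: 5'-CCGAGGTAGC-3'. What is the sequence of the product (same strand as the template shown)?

Scanning the template, GTCCTAC occurs at positions 2–8; this primer anneals to the bottom strand there with its 3' end pointing downstream.
Taking the reverse complement of CCGAGGTAGC gives GCTACCTCGG, found at positions 56–65 on the template; the primer anneals here to the top strand with its 3' end pointing upstream.
The product is the template from position 2 through 65 (64 bp).

5'-GTCCTACCCCCCTAGGGCGTTCCCCCCGTCTTCTCTGCAACATCCGCGTAAACAGCTACCTCGG-3'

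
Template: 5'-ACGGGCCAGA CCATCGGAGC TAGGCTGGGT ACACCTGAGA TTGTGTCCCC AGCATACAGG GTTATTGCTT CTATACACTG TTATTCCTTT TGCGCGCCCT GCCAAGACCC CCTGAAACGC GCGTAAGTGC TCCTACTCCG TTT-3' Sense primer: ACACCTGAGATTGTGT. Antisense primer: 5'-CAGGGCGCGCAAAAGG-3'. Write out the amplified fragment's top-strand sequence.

Scanning the template, ACACCTGAGATTGTGT occurs at positions 31–46; this primer anneals to the bottom strand there with its 3' end pointing downstream.
The reverse primer's reverse complement is CCTTTTGCGCGCCCTG, which matches the template at positions 86–101.
The product is the template from position 31 through 101 (71 bp).

5'-ACACCTGAGATTGTGTCCCCAGCATACAGGGTTATTGCTTCTATACACTGTTATTCCTTTTGCGCGCCCTG-3'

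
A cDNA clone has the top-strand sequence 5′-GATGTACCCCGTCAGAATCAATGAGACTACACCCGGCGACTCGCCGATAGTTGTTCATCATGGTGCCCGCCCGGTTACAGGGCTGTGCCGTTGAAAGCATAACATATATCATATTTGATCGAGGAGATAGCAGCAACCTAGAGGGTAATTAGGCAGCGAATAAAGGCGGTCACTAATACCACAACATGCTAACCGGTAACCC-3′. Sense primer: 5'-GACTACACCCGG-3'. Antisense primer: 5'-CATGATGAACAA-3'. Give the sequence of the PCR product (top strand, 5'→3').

Scanning the template, GACTACACCCGG occurs at positions 25–36; this primer anneals to the bottom strand there with its 3' end pointing downstream.
Reverse complement of the reverse primer: TTGTTCATCATG. This occurs on the top strand at positions 51–62.
The product is the template from position 25 through 62 (38 bp).

5'-GACTACACCCGGCGACTCGCCGATAGTTGTTCATCATG-3'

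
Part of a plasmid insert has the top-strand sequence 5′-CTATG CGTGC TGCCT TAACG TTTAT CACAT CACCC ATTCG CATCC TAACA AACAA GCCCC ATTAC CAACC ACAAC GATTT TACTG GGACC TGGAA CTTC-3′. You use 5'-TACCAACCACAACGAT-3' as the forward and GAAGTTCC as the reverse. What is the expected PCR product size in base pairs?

Forward primer TACCAACCACAACGAT is found on the top strand at positions 63–78.
Taking the reverse complement of GAAGTTCC gives GGAACTTC, found at positions 92–99 on the template; the primer anneals here to the top strand with its 3' end pointing upstream.
Product length = (reverse-primer end) − (forward-primer start) + 1 = 99 − 63 + 1 = 37 bp.

37 bp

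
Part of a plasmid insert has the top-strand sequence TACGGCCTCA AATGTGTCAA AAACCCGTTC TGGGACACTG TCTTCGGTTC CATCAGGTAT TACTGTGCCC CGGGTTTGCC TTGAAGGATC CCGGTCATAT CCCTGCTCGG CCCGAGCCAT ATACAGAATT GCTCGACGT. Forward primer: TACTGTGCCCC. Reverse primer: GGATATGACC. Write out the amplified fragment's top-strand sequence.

5'-TACTGTGCCCCGGGTTTGCCTTGAAGGATCCCGGTCATATCC-3'

Forward primer TACTGTGCCCC is found on the top strand at positions 61–71.
Taking the reverse complement of GGATATGACC gives GGTCATATCC, found at positions 93–102 on the template; the primer anneals here to the top strand with its 3' end pointing upstream.
The product is the template from position 61 through 102 (42 bp).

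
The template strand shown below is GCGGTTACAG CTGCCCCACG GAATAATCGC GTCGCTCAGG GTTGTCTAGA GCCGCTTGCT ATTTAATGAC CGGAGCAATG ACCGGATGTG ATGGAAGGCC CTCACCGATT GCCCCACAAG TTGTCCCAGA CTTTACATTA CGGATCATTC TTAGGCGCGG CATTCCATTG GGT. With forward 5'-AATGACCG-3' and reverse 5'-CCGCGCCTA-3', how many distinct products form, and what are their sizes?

Two products: 96 bp, 84 bp

The forward primer AATGACCG matches the top strand at positions 65–72, 77–84.
The reverse primer's reverse complement is TAGGCGCGG, matching at positions 152–160.
Each forward site pairs with the reverse site to give a product ending at position 160: sizes 96, 84 bp.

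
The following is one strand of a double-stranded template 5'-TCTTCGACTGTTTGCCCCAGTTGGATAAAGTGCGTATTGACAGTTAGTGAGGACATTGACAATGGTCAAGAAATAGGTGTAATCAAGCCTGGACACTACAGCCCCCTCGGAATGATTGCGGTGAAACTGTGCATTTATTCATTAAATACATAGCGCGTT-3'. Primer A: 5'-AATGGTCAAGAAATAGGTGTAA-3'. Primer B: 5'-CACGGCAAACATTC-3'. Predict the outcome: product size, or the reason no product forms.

No product — primer B has no binding site in the template.

Primer B (CACGGCAAACATTC) does not match the top strand, and its reverse complement GAATGTTTGCCGTG does not match either.
With no annealing site for primer B, no amplification occurs.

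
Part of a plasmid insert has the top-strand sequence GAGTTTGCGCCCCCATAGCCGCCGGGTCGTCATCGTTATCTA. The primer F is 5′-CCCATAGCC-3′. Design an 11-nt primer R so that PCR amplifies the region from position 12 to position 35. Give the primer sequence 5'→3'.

5'-CGATGACGACC-3'

The product's 3' end on the top strand is position 35.
The reverse primer anneals to the top strand over positions 25–35, i.e. to GGTCGTCATCG.
Its sequence written 5'→3' is the reverse complement: CGATGACGACC.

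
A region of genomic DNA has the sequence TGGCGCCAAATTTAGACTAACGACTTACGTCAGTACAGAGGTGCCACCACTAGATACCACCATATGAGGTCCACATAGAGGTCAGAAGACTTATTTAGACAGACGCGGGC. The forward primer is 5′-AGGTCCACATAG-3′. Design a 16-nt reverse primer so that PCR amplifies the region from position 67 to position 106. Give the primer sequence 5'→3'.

5'-GCGTCTGTCTAAATAA-3'

The product's 3' end on the top strand is position 106.
The reverse primer anneals to the top strand over positions 91–106, i.e. to TTATTTAGACAGACGC.
Its sequence written 5'→3' is the reverse complement: GCGTCTGTCTAAATAA.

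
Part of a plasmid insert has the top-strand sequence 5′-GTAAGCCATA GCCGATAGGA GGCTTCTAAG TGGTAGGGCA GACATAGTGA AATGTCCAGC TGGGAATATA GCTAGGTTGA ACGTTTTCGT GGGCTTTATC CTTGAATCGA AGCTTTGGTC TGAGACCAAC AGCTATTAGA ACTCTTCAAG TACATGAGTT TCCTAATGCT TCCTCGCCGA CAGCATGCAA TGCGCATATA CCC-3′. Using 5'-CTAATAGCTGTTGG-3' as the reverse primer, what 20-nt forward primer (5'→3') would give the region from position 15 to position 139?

5'-ATAGGAGGCTTCTAAGTGGT-3'

The reverse primer's reverse complement CCAACAGCTATTAG matches the template at positions 126–139; the product starts at position 15.
The forward primer is identical to the top strand over positions 15–34: ATAGGAGGCTTCTAAGTGGT.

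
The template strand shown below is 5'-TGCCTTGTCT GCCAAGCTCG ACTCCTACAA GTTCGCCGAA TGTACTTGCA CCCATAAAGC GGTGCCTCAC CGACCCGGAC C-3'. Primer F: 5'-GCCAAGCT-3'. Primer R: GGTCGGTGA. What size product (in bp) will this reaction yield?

Forward primer GCCAAGCT is found on the top strand at positions 11–18.
Reverse complement of the reverse primer: TCACCGACC. This occurs on the top strand at positions 67–75.
The product runs from position 11 to position 75, so its length is 75 − 11 + 1 = 65 bp.

65 bp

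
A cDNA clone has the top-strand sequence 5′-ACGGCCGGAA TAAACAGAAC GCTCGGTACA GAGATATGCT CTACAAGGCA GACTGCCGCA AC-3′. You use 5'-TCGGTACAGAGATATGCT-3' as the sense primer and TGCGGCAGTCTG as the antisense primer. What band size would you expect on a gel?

38 bp

The forward primer matches the template at positions 23–40.
The reverse primer's reverse complement is CAGACTGCCGCA, which matches the template at positions 49–60.
Amplicon spans positions 23–60: 38 bp.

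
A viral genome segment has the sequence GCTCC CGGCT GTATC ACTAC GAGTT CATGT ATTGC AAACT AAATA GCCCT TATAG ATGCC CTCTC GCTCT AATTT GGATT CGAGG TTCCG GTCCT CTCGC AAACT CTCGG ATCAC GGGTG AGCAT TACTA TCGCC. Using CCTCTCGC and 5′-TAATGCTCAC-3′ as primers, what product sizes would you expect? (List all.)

The forward primer CCTCTCGC matches the top strand at positions 60–67, 93–100.
The reverse primer's reverse complement is GTGAGCATTA, matching at positions 118–127.
Each forward site pairs with the reverse site to give a product ending at position 127: sizes 68, 35 bp.

68 bp, 35 bp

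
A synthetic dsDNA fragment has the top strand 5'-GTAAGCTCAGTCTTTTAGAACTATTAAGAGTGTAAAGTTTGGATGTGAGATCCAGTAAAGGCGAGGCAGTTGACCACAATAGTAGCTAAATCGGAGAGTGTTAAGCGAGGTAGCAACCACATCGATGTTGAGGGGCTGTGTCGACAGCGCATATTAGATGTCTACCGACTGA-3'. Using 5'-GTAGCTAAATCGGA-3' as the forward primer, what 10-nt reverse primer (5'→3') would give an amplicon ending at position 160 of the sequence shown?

5'-CATCTAATAT-3'

The forward primer binds at positions 82–95; the product's 3' end on the top strand is position 160.
The reverse primer anneals to the top strand over positions 151–160, i.e. to ATATTAGATG.
Its sequence written 5'→3' is the reverse complement: CATCTAATAT.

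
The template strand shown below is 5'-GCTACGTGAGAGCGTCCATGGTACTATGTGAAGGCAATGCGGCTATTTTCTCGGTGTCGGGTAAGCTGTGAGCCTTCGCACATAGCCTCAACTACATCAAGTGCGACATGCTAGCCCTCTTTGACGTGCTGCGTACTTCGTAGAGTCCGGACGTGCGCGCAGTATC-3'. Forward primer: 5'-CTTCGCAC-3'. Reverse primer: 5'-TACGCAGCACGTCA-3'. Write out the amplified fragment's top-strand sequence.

The forward primer matches the template at positions 74–81.
Reverse complement of the reverse primer: TGACGTGCTGCGTA. This occurs on the top strand at positions 122–135.
The product is the template from position 74 through 135 (62 bp).

5'-CTTCGCACATAGCCTCAACTACATCAAGTGCGACATGCTAGCCCTCTTTGACGTGCTGCGTA-3'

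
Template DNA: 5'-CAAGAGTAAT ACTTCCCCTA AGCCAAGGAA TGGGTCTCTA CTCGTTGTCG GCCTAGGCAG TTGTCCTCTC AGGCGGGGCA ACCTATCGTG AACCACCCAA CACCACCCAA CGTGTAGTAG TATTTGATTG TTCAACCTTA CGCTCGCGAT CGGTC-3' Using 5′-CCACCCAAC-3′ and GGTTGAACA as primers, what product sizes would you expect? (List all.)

45 bp, 35 bp

The forward primer CCACCCAAC matches the top strand at positions 93–101, 103–111.
The reverse primer's reverse complement is TGTTCAACC, matching at positions 129–137.
Each forward site pairs with the reverse site to give a product ending at position 137: sizes 45, 35 bp.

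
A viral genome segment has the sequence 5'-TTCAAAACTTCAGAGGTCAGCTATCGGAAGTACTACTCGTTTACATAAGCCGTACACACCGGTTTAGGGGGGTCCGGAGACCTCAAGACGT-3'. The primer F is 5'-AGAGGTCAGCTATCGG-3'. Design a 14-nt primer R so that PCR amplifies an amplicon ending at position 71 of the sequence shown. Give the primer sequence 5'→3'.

The forward primer binds at positions 12–27; the product's 3' end on the top strand is position 71.
The reverse primer anneals to the top strand over positions 58–71, i.e. to ACCGGTTTAGGGGG.
Its sequence written 5'→3' is the reverse complement: CCCCCTAAACCGGT.

5'-CCCCCTAAACCGGT-3'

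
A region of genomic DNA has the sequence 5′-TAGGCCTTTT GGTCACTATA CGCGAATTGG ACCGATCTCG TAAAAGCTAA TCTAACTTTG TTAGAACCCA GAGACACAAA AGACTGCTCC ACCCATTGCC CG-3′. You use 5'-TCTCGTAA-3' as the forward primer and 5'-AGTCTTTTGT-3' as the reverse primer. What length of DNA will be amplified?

Forward primer TCTCGTAA is found on the top strand at positions 36–43.
Reverse complement of the reverse primer: ACAAAAGACT. This occurs on the top strand at positions 76–85.
Amplicon spans positions 36–85: 50 bp.

50 bp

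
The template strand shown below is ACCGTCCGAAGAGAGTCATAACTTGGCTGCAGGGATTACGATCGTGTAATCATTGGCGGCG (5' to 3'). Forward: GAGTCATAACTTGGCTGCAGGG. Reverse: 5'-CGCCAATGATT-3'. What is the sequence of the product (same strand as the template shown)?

5'-GAGTCATAACTTGGCTGCAGGGATTACGATCGTGTAATCATTGGCG-3'

Scanning the template, GAGTCATAACTTGGCTGCAGGG occurs at positions 13–34; this primer anneals to the bottom strand there with its 3' end pointing downstream.
Reverse complement of the reverse primer: AATCATTGGCG. This occurs on the top strand at positions 48–58.
The product is the template from position 13 through 58 (46 bp).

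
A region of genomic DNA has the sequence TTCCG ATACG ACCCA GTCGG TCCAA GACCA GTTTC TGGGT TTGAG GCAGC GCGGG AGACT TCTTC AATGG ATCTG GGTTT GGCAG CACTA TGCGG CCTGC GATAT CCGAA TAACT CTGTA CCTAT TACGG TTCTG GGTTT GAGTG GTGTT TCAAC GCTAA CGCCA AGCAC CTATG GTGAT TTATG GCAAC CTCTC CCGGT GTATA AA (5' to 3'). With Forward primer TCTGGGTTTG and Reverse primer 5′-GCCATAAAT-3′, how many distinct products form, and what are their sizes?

Three products: 154 bp, 116 bp, 56 bp

The forward primer TCTGGGTTTG matches the top strand at positions 34–43, 72–81, 132–141.
The reverse primer's reverse complement is ATTTATGGC, matching at positions 179–187.
Each forward site pairs with the reverse site to give a product ending at position 187: sizes 154, 116, 56 bp.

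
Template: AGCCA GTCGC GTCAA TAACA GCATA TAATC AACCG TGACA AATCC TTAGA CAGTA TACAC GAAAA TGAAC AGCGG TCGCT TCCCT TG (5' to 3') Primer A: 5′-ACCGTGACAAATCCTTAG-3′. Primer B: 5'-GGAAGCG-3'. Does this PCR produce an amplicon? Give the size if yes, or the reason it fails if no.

Primer A (ACCGTGACAAATCCTTAG) matches the top strand at positions 32–49; it acts as a forward primer.
Primer B's reverse complement is CGCTTCC, matching the top strand at positions 77–83; it acts as a reverse primer.
The 3' ends face each other across positions 32–83, giving a 52 bp product.

Yes — a 52 bp product.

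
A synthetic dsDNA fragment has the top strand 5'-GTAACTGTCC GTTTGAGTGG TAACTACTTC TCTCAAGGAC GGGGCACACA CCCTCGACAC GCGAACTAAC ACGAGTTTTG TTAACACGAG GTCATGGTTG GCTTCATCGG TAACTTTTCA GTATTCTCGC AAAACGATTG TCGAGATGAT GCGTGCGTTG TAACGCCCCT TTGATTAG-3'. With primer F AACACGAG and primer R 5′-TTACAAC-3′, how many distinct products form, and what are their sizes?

Two products: 96 bp, 81 bp

The forward primer AACACGAG matches the top strand at positions 68–75, 83–90.
The reverse primer's reverse complement is GTTGTAA, matching at positions 157–163.
Each forward site pairs with the reverse site to give a product ending at position 163: sizes 96, 81 bp.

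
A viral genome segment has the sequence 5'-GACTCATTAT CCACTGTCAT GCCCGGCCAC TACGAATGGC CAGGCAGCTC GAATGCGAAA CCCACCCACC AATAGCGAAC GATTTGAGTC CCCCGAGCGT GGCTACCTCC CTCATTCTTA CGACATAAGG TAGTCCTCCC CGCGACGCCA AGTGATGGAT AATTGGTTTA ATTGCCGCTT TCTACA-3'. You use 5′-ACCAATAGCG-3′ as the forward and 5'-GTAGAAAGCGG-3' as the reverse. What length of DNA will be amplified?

118 bp

Forward primer ACCAATAGCG is found on the top strand at positions 68–77.
Reverse complement of the reverse primer: CCGCTTTCTAC. This occurs on the top strand at positions 175–185.
Product length = (reverse-primer end) − (forward-primer start) + 1 = 185 − 68 + 1 = 118 bp.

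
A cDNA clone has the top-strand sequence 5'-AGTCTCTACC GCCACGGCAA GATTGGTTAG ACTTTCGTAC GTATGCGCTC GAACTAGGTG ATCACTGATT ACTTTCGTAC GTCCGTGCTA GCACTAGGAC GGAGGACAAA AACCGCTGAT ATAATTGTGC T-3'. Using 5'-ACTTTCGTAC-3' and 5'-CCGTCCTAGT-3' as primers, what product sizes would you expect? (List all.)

The forward primer ACTTTCGTAC matches the top strand at positions 31–40, 71–80.
The reverse primer's reverse complement is ACTAGGACGG, matching at positions 93–102.
Each forward site pairs with the reverse site to give a product ending at position 102: sizes 72, 32 bp.

72 bp, 32 bp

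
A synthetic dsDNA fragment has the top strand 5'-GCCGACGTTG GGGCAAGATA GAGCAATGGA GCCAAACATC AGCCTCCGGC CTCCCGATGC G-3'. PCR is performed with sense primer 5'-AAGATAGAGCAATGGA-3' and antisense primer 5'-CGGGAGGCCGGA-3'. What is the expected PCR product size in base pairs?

Forward primer AAGATAGAGCAATGGA is found on the top strand at positions 15–30.
The reverse primer's reverse complement is TCCGGCCTCCCG, which matches the template at positions 45–56.
Product length = (reverse-primer end) − (forward-primer start) + 1 = 56 − 15 + 1 = 42 bp.

42 bp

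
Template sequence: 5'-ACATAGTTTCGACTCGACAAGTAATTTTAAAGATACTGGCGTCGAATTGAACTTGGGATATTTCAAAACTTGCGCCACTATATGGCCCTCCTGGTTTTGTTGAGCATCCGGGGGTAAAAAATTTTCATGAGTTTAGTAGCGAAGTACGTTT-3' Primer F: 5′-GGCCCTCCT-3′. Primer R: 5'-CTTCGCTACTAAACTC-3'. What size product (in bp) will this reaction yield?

Forward primer GGCCCTCCT is found on the top strand at positions 84–92.
Taking the reverse complement of CTTCGCTACTAAACTC gives GAGTTTAGTAGCGAAG, found at positions 129–144 on the template; the primer anneals here to the top strand with its 3' end pointing upstream.
Product length = (reverse-primer end) − (forward-primer start) + 1 = 144 − 84 + 1 = 61 bp.

61 bp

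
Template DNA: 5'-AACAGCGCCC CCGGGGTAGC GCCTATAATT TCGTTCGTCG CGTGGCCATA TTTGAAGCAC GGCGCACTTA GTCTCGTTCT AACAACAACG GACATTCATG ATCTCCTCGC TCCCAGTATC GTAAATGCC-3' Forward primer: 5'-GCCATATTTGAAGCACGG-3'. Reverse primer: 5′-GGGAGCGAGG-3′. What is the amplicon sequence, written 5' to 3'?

5'-GCCATATTTGAAGCACGGCGCACTTAGTCTCGTTCTAACAACAACGGACATTCATGATCTCCTCGCTCCC-3'

Scanning the template, GCCATATTTGAAGCACGG occurs at positions 45–62; this primer anneals to the bottom strand there with its 3' end pointing downstream.
Reverse complement of the reverse primer: CCTCGCTCCC. This occurs on the top strand at positions 105–114.
The product is the template from position 45 through 114 (70 bp).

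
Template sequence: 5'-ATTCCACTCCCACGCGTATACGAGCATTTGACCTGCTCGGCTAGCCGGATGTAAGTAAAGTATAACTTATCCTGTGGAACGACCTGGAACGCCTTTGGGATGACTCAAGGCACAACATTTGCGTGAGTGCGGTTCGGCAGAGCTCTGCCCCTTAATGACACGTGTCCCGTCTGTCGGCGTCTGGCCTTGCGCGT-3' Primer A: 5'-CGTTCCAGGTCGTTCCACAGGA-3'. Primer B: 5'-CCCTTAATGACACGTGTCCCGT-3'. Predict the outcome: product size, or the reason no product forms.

No product — the primers' 3' ends point away from each other.

Primer A (CGTTCCAGGTCGTTCCACAGGA) has reverse complement TCCTGTGGAACGACCTGGAACG, which matches the top strand at positions 70–91; primer A anneals to the top strand there with its 3' end pointing upstream toward position 70.
Primer B (CCCTTAATGACACGTGTCCCGT) matches the top strand directly at positions 149–170; it anneals to the bottom strand with its 3' end pointing downstream toward position 170.
The 3' ends diverge (primer A extends toward position 1, primer B toward position 194), so the primers never converge on a shared product.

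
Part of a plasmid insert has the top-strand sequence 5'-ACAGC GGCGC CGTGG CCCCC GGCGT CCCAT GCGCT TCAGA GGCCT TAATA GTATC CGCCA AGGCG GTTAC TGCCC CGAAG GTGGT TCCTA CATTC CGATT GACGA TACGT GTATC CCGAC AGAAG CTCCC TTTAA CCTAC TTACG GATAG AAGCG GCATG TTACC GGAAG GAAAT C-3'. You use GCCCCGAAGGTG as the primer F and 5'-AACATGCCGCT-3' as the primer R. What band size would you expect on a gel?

Scanning the template, GCCCCGAAGGTG occurs at positions 72–83; this primer anneals to the bottom strand there with its 3' end pointing downstream.
Taking the reverse complement of AACATGCCGCT gives AGCGGCATGTT, found at positions 152–162 on the template; the primer anneals here to the top strand with its 3' end pointing upstream.
The product runs from position 72 to position 162, so its length is 162 − 72 + 1 = 91 bp.

91 bp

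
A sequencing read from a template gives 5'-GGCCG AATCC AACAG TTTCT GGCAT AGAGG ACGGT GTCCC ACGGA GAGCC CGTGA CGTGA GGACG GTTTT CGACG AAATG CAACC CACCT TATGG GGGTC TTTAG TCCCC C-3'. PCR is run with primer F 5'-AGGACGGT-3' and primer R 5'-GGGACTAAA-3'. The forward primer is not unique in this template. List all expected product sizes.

82 bp, 50 bp

The forward primer AGGACGGT matches the top strand at positions 28–35, 60–67.
The reverse primer's reverse complement is TTTAGTCCC, matching at positions 101–109.
Each forward site pairs with the reverse site to give a product ending at position 109: sizes 82, 50 bp.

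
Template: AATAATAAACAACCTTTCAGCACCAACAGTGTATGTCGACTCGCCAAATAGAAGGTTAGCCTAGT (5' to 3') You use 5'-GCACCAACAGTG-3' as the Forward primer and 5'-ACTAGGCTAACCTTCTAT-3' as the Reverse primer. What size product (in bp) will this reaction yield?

The forward primer matches the template at positions 20–31.
The reverse primer's reverse complement is ATAGAAGGTTAGCCTAGT, which matches the template at positions 48–65.
Amplicon spans positions 20–65: 46 bp.

46 bp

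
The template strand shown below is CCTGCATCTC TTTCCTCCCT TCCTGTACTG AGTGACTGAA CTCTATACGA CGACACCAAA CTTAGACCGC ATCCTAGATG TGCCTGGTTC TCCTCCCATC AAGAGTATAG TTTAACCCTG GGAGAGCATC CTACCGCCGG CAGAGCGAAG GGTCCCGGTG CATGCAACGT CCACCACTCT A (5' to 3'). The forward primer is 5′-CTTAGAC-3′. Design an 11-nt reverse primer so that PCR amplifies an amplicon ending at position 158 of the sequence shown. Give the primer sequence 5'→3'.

5'-CCGGGACCCTT-3'

The forward primer binds at positions 61–67; the product's 3' end on the top strand is position 158.
The reverse primer anneals to the top strand over positions 148–158, i.e. to AAGGGTCCCGG.
Its sequence written 5'→3' is the reverse complement: CCGGGACCCTT.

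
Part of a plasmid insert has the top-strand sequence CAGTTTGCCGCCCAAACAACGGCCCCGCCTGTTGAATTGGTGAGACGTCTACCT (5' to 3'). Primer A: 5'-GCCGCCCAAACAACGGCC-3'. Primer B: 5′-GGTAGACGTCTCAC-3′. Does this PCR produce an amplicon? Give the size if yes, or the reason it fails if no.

Primer A (GCCGCCCAAACAACGGCC) matches the top strand at positions 7–24; it acts as a forward primer.
Primer B's reverse complement is GTGAGACGTCTACC, matching the top strand at positions 40–53; it acts as a reverse primer.
The 3' ends face each other across positions 7–53, giving a 47 bp product.

Yes — a 47 bp product.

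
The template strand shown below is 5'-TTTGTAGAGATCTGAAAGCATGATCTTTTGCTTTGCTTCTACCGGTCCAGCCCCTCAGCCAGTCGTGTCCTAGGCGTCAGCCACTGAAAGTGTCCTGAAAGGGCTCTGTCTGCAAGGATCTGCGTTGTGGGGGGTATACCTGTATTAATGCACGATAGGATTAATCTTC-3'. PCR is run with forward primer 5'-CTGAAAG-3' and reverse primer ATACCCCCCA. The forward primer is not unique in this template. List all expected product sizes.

126 bp, 54 bp, 43 bp

The forward primer CTGAAAG matches the top strand at positions 12–18, 84–90, 95–101.
The reverse primer's reverse complement is TGGGGGGTAT, matching at positions 128–137.
Each forward site pairs with the reverse site to give a product ending at position 137: sizes 126, 54, 43 bp.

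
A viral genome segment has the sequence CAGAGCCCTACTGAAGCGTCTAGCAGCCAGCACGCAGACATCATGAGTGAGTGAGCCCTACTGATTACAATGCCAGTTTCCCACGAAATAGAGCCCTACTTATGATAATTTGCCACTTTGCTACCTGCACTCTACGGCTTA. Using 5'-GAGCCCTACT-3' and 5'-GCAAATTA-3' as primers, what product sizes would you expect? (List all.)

The forward primer GAGCCCTACT matches the top strand at positions 3–12, 53–62, 91–100.
The reverse primer's reverse complement is TAATTTGC, matching at positions 106–113.
Each forward site pairs with the reverse site to give a product ending at position 113: sizes 111, 61, 23 bp.

111 bp, 61 bp, 23 bp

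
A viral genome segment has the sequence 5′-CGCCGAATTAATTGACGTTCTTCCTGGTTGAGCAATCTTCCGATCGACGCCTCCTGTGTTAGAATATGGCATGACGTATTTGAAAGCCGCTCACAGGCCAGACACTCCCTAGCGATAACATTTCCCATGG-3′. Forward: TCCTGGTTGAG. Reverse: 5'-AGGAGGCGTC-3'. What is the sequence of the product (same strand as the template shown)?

Scanning the template, TCCTGGTTGAG occurs at positions 22–32; this primer anneals to the bottom strand there with its 3' end pointing downstream.
Taking the reverse complement of AGGAGGCGTC gives GACGCCTCCT, found at positions 46–55 on the template; the primer anneals here to the top strand with its 3' end pointing upstream.
The product is the template from position 22 through 55 (34 bp).

5'-TCCTGGTTGAGCAATCTTCCGATCGACGCCTCCT-3'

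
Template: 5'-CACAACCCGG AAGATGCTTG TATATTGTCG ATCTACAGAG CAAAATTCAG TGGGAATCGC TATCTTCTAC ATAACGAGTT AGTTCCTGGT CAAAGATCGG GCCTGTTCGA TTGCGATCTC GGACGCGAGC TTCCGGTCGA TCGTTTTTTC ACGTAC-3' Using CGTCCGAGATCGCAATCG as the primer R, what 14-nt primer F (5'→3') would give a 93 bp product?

5'-CTACAGAGCAAAAT-3'

The reverse primer's reverse complement CGATTGCGATCTCGGACG matches the template at positions 108–125, so the product ends at position 125.
A 93 bp product then starts at position 125 − 93 + 1 = 33.
The forward primer is identical to the top strand there: CTACAGAGCAAAAT.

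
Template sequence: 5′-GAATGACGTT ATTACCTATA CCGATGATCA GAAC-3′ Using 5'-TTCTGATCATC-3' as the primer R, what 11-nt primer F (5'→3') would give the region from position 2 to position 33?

The reverse primer's reverse complement GATGATCAGAA matches the template at positions 23–33; the product starts at position 2.
The forward primer is identical to the top strand over positions 2–12: AATGACGTTAT.

5'-AATGACGTTAT-3'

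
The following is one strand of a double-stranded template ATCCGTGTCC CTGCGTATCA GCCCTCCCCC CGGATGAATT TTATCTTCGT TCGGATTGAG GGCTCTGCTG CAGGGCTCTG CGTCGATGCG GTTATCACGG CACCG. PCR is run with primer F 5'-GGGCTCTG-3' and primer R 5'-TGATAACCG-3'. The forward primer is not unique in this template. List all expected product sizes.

38 bp, 25 bp

The forward primer GGGCTCTG matches the top strand at positions 60–67, 73–80.
The reverse primer's reverse complement is CGGTTATCA, matching at positions 89–97.
Each forward site pairs with the reverse site to give a product ending at position 97: sizes 38, 25 bp.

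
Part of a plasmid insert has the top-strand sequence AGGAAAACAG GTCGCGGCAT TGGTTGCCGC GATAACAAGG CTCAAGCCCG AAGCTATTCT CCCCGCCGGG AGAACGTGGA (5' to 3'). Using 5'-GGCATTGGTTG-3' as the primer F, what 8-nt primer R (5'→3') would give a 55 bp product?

The forward primer binds at positions 16–26, so a 55 bp product ends at position 16 + 55 − 1 = 70.
The reverse primer anneals to the top strand over positions 63–70, i.e. to CCGCCGGG.
Its sequence written 5'→3' is the reverse complement: CCCGGCGG.

5'-CCCGGCGG-3'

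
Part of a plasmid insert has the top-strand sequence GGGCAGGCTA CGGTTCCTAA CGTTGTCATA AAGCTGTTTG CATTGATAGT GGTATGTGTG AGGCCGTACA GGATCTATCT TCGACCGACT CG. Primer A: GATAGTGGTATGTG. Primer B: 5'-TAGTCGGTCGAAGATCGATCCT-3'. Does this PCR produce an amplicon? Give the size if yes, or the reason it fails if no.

Primer B (TAGTCGGTCGAAGATCGATCCT) does not match the top strand, and its reverse complement AGGATCGATCTTCGACCGACTA does not match either.
With no annealing site for primer B, no amplification occurs.

No product — primer B has no binding site in the template.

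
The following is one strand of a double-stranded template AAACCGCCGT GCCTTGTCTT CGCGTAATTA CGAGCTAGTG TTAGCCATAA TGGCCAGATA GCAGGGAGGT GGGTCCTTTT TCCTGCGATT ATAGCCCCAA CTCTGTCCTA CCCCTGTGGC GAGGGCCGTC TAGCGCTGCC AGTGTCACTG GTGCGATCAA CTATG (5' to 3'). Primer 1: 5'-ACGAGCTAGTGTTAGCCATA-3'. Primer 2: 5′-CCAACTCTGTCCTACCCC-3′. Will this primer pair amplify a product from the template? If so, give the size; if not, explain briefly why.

No product — both primers anneal to the same strand and extend in the same direction.

Primer 1 (ACGAGCTAGTGTTAGCCATA) matches the top strand at positions 30–49 (3' end points downstream).
Primer 2 (CCAACTCTGTCCTACCCC) also matches the top strand directly, at positions 97–114 — its reverse complement GGGGTAGGACAGAGTTGG is not present.
Both primers anneal to the bottom strand with 3' ends pointing the same way, so neither can prime synthesis back toward the other.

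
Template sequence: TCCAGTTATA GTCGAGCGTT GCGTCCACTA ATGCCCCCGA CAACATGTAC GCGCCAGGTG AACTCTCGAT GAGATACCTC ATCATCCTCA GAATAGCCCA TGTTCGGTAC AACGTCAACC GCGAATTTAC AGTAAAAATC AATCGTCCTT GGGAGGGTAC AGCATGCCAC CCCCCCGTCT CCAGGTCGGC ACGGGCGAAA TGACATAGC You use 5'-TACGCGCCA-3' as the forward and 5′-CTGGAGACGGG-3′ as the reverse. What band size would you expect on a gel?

137 bp

The forward primer matches the template at positions 48–56.
Taking the reverse complement of CTGGAGACGGG gives CCCGTCTCCAG, found at positions 174–184 on the template; the primer anneals here to the top strand with its 3' end pointing upstream.
Product length = (reverse-primer end) − (forward-primer start) + 1 = 184 − 48 + 1 = 137 bp.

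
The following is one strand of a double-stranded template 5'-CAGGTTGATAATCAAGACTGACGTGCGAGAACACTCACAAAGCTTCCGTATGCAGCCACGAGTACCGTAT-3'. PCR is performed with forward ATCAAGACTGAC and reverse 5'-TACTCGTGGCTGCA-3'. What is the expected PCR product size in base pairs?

54 bp

Forward primer ATCAAGACTGAC is found on the top strand at positions 11–22.
The reverse primer's reverse complement is TGCAGCCACGAGTA, which matches the template at positions 51–64.
The product runs from position 11 to position 64, so its length is 64 − 11 + 1 = 54 bp.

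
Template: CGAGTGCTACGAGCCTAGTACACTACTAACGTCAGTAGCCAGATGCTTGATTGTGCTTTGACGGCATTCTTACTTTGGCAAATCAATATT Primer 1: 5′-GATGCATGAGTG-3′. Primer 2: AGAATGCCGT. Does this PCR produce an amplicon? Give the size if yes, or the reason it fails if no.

Primer 1 (GATGCATGAGTG) does not match the top strand, and its reverse complement CACTCATGCATC does not match either.
With no annealing site for primer 1, no amplification occurs.

No product — primer 1 has no binding site in the template.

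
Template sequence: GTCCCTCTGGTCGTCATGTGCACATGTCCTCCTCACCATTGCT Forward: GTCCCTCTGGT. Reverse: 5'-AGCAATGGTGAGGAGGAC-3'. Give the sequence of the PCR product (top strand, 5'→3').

The forward primer matches the template at positions 1–11.
Reverse complement of the reverse primer: GTCCTCCTCACCATTGCT. This occurs on the top strand at positions 26–43.
The product is the template from position 1 through 43 (43 bp).

5'-GTCCCTCTGGTCGTCATGTGCACATGTCCTCCTCACCATTGCT-3'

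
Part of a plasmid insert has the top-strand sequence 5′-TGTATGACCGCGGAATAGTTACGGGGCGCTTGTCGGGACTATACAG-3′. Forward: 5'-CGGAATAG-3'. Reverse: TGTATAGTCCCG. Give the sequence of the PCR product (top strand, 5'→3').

5'-CGGAATAGTTACGGGGCGCTTGTCGGGACTATACA-3'

The forward primer matches the template at positions 11–18.
Reverse complement of the reverse primer: CGGGACTATACA. This occurs on the top strand at positions 34–45.
The product is the template from position 11 through 45 (35 bp).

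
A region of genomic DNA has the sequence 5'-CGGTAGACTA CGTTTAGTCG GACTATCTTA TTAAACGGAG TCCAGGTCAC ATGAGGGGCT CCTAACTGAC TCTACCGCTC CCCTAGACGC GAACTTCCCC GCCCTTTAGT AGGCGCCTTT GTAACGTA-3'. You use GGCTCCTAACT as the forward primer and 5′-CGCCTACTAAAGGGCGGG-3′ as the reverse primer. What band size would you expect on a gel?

59 bp

Forward primer GGCTCCTAACT is found on the top strand at positions 57–67.
The reverse primer's reverse complement is CCCGCCCTTTAGTAGGCG, which matches the template at positions 98–115.
Product length = (reverse-primer end) − (forward-primer start) + 1 = 115 − 57 + 1 = 59 bp.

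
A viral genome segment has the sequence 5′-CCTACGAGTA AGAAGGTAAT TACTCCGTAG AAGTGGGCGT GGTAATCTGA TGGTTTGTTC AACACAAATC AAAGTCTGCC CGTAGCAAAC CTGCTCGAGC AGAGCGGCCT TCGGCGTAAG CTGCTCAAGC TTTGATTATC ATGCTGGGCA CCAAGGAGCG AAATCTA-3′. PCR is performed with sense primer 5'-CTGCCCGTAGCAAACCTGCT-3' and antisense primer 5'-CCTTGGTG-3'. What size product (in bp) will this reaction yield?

81 bp

The forward primer matches the template at positions 76–95.
Taking the reverse complement of CCTTGGTG gives CACCAAGG, found at positions 149–156 on the template; the primer anneals here to the top strand with its 3' end pointing upstream.
Amplicon spans positions 76–156: 81 bp.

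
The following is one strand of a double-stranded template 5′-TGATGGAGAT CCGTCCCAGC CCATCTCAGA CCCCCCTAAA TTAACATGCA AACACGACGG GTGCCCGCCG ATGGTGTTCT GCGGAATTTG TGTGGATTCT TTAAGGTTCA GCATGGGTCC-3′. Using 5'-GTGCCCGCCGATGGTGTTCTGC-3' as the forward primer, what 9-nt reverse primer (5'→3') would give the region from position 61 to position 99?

5'-GAATCCACA-3'

The product's 3' end on the top strand is position 99.
The reverse primer anneals to the top strand over positions 91–99, i.e. to TGTGGATTC.
Its sequence written 5'→3' is the reverse complement: GAATCCACA.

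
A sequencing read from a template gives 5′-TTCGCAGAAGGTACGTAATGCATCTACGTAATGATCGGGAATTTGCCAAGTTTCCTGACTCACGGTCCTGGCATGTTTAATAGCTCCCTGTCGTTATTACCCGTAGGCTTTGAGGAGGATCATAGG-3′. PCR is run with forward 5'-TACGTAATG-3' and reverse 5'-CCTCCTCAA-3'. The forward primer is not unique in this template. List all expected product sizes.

The forward primer TACGTAATG matches the top strand at positions 12–20, 25–33.
The reverse primer's reverse complement is TTGAGGAGG, matching at positions 110–118.
Each forward site pairs with the reverse site to give a product ending at position 118: sizes 107, 94 bp.

107 bp, 94 bp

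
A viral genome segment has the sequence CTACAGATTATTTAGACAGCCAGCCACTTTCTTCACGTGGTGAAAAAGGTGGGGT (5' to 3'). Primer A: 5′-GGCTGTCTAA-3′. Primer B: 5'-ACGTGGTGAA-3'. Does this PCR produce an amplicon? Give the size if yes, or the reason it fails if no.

No product — the primers' 3' ends point away from each other.

Primer A (GGCTGTCTAA) has reverse complement TTAGACAGCC, which matches the top strand at positions 12–21; primer A anneals to the top strand there with its 3' end pointing upstream toward position 12.
Primer B (ACGTGGTGAA) matches the top strand directly at positions 35–44; it anneals to the bottom strand with its 3' end pointing downstream toward position 44.
The 3' ends diverge (primer A extends toward position 1, primer B toward position 55), so the primers never converge on a shared product.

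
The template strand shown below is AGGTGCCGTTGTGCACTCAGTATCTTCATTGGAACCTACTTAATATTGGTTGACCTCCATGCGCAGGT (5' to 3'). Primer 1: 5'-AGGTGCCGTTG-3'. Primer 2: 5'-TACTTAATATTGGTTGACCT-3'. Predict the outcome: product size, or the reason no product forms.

Primer 1 (AGGTGCCGTTG) matches the top strand at positions 1–11 (3' end points downstream).
Primer 2 (TACTTAATATTGGTTGACCT) also matches the top strand directly, at positions 37–56 — its reverse complement AGGTCAACCAATATTAAGTA is not present.
Both primers anneal to the bottom strand with 3' ends pointing the same way, so neither can prime synthesis back toward the other.

No product — both primers anneal to the same strand and extend in the same direction.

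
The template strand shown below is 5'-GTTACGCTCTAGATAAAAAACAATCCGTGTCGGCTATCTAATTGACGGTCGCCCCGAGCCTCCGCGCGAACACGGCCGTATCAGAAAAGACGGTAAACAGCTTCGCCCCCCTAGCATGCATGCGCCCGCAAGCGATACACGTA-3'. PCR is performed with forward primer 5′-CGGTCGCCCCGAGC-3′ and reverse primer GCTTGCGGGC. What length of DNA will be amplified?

The forward primer matches the template at positions 46–59.
The reverse primer's reverse complement is GCCCGCAAGC, which matches the template at positions 124–133.
The product runs from position 46 to position 133, so its length is 133 − 46 + 1 = 88 bp.

88 bp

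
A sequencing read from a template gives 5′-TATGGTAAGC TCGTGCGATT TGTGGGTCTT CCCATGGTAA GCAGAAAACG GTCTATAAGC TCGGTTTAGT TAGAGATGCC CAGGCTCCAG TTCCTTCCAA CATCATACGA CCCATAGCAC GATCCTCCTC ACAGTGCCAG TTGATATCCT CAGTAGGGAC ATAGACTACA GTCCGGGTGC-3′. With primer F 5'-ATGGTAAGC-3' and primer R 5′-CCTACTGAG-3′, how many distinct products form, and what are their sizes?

The forward primer ATGGTAAGC matches the top strand at positions 2–10, 34–42.
The reverse primer's reverse complement is CTCAGTAGG, matching at positions 149–157.
Each forward site pairs with the reverse site to give a product ending at position 157: sizes 156, 124 bp.

Two products: 156 bp, 124 bp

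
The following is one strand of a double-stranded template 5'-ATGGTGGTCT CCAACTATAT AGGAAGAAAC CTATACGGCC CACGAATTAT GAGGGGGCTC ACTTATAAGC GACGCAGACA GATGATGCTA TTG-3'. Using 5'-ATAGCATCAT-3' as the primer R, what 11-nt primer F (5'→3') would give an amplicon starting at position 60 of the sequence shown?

The reverse primer's reverse complement ATGATGCTAT matches the template at positions 82–91; the product starts at position 60.
The forward primer is identical to the top strand over positions 60–70: CACTTATAAGC.

5'-CACTTATAAGC-3'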